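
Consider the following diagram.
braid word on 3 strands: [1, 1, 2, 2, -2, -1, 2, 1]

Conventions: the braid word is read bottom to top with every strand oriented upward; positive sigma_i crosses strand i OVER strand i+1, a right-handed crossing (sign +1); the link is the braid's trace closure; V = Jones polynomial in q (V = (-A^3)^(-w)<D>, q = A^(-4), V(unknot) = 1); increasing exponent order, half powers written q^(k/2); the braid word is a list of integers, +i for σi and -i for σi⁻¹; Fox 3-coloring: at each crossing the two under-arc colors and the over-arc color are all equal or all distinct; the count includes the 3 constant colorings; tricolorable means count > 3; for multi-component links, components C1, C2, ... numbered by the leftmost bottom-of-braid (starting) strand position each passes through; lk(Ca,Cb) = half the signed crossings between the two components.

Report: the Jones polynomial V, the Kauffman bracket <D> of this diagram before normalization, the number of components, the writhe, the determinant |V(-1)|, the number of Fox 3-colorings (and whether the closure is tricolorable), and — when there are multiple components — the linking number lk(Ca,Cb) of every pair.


V = q - q^2 + 2q^3 - q^4 + q^5 - q^6
<D> = -A^-12 + A^-8 - A^-4 + 2 - A^4 + A^8 (w = +4)
1 component over 8 crossings, w = +4
3 Fox colorings among 3^8, |V(-1)| = 7: not tricolorable
why: free reduction leaves σ1 σ1 σ2 σ1⁻¹ σ2 σ1 of the original 8 letters


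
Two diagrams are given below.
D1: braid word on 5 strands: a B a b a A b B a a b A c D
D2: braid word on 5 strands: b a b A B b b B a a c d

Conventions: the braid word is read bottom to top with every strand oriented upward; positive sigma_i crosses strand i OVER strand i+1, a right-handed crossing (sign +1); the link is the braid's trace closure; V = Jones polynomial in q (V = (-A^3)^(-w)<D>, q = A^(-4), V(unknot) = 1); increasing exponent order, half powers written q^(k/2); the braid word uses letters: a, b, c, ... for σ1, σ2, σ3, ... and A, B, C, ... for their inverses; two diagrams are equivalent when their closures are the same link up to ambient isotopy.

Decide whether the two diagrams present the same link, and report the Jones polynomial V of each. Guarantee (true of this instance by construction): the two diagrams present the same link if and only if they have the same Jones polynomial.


equivalent: yes
D1 (bracket -A^-4 + 1 + A^8; 14 crossings at w = +4): V = q + q^3 - q^4
D2 (bracket -A^2 + A^6 + A^14; 12 crossings at w = +6): V = q + q^3 - q^4
key observation: from 14 to 12 crossings by R-moves: one link, two diagrams


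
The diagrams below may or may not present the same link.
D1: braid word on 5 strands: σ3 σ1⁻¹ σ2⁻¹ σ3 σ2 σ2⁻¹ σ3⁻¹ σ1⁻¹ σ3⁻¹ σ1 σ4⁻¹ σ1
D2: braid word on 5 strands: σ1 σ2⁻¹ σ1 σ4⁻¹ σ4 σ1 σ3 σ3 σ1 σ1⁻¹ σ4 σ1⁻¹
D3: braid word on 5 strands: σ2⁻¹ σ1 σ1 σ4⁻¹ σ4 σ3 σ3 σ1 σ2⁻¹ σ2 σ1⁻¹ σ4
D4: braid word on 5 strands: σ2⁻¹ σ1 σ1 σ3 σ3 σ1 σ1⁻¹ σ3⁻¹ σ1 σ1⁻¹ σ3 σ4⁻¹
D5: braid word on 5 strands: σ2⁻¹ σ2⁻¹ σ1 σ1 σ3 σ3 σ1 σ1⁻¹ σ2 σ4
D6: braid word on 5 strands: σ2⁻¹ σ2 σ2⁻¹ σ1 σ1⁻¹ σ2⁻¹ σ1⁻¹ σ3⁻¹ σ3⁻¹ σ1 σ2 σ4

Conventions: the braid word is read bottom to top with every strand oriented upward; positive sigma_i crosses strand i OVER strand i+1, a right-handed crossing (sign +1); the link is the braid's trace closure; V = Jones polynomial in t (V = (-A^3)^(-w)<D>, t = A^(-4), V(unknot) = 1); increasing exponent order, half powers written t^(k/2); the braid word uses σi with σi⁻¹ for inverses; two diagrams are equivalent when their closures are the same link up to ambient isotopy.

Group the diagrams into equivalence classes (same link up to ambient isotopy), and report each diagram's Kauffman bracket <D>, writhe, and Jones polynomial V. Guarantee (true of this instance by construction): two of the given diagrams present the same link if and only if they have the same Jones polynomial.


grouping into links: {D1} | {D2, D3, D4, D5} | {D6}
V(D1) = t^-1 + 2 + t  (w -2, c 12, <D> = A^-10 + 2A^-6 + A^-2)
V(D2) = t + 2t^3 + t^5  (w +4, c 12, <D> = A^-8 + 2 + A^8)
V(D3) = t + 2t^3 + t^5  (w +4, c 12, <D> = A^-8 + 2 + A^8)
D4 (bracket A^-14 + 2A^-6 + A^2; 12 crossings at w = +2): V = t + 2t^3 + t^5
V(D5) = t + 2t^3 + t^5  (w +4, c 10, <D> = A^-8 + 2 + A^8)
D6 (bracket A^-6 + A^-2 + A^2 + A^6; 12 crossings at w = -2): V = t^-3 + t^-2 + t^-1 + 1
why: V(t) takes 3 values over 6 diagrams, fixing the grouping


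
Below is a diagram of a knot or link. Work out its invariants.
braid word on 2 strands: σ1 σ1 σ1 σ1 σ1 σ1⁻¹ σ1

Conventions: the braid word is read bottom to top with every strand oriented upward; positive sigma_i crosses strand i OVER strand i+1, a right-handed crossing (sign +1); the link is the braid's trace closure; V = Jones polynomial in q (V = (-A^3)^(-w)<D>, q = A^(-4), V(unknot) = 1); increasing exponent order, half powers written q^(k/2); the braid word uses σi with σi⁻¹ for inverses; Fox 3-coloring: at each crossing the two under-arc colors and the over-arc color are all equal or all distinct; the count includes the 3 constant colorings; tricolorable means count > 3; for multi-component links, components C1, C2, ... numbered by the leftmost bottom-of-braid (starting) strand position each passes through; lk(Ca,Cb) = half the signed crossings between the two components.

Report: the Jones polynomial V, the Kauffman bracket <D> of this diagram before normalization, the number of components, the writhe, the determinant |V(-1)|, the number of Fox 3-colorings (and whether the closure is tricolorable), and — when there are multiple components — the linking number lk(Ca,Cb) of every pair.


V(q) = q^2 + q^4 - q^5 + q^6 - q^7
bracket: A^-13 - A^-9 + A^-5 - A^-1 - A^7, w = +5
1 component, writhe +5, over 7 crossings
det 5, colorings 3 of 3^7 — not tricolorable
observation: a (2,5) torus form — a single generator 5 times


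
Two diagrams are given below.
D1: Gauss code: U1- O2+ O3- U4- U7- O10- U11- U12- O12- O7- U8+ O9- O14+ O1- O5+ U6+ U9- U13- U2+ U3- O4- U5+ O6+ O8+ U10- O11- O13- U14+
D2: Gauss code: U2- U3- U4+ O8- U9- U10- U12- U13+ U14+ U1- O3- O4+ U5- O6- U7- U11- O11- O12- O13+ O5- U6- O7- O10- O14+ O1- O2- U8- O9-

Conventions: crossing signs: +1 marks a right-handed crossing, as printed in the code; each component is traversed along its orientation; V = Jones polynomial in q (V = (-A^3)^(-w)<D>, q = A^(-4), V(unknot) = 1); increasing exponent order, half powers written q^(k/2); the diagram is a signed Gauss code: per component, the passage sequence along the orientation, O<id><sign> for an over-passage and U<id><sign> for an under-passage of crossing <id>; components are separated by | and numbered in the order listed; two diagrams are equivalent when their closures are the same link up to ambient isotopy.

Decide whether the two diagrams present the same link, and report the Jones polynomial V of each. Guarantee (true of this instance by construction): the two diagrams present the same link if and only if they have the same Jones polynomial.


equivalent: no
D1 (bracket A^-16 - 2A^-12 + 3A^-8 - 3A^-4 + 4 - 3A^4 + 2A^8 - A^12; 14 crossings at w = -4): V = -q^-6 + 2q^-5 - 3q^-4 + 4q^-3 - 3q^-2 + 3q^-1 - 2 + q
V(D2) = q^-8 - 2q^-7 + q^-6 - 2q^-5 + 2q^-4 + q^-2  (w -8, c 14, <D> = A^-16 + 2A^-8 - 2A^-4 + 1 - 2A^4 + A^8)
key observation: 2 values of V(q) split the 2 diagrams


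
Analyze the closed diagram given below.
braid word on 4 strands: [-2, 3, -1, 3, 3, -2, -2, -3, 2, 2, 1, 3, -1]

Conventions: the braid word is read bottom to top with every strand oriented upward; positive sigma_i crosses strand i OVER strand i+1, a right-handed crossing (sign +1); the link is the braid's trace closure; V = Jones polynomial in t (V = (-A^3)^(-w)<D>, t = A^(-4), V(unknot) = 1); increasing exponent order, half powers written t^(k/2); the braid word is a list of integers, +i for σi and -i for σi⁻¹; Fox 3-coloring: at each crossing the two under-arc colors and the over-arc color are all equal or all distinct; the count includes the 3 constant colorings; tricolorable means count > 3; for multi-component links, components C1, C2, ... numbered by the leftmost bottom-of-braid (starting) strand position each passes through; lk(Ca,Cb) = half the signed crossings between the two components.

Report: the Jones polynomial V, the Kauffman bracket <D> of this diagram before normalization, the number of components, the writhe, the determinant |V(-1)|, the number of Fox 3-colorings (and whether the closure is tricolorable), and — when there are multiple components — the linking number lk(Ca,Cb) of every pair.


V = -t^-2 + 2t^-1 - 3 + 5t - 4t^2 + 5t^3 - 4t^4 + 2t^5 - t^6
<D> = A^-21 - 2A^-17 + 4A^-13 - 5A^-9 + 4A^-5 - 5A^-1 + 3A^3 - 2A^7 + A^11 (w = +1)
1 component over 13 crossings, w = +1
9 Fox colorings among 3^13, |V(-1)| = 27: tricolorable
why: w = +1 (over 13 crossings) is diagram-only; (-A^3)^(-1) removes it from V


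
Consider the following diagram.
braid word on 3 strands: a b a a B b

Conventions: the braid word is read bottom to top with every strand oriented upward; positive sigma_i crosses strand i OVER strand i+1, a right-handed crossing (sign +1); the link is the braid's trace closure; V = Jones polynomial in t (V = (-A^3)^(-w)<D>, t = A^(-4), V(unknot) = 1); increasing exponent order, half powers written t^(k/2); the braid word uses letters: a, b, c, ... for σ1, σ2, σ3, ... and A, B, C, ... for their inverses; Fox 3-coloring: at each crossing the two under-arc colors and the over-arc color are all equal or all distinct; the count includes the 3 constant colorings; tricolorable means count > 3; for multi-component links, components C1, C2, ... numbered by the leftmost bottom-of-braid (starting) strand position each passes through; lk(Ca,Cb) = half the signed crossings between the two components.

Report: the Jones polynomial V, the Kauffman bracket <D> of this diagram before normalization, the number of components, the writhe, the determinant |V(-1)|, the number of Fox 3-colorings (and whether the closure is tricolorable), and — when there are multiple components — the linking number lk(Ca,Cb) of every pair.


V = t + t^3 - t^4
<D> = -A^-4 + 1 + A^8 (w = +4)
1 component over 6 crossings, w = +4
9 Fox colorings among 3^6, |V(-1)| = 3: tricolorable
why: w = +4 shifts under R1 moves; the (-A^3)^(-4) factor cancels that in V


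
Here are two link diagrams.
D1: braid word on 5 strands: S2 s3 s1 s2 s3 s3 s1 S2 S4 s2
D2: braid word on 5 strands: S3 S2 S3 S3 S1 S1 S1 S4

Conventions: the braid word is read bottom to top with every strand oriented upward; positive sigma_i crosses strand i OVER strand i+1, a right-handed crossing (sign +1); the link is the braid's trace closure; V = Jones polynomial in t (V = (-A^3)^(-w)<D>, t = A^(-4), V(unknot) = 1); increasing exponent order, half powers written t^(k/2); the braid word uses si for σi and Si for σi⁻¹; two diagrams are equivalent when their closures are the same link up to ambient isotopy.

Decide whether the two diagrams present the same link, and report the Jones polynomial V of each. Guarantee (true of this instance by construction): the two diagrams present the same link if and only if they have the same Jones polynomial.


same link: no
V(D1) = t - t^2 + 2t^3 - t^4 + t^5 - t^6  [10 crossings, <D> = -A^-12 + A^-8 - A^-4 + 2 - A^4 + A^8, w = +4]
D2 (bracket A^-16 + 2A^-8 - 2A^-4 + 1 - 2A^4 + A^8; 8 crossings at w = -8): V = t^-8 - 2t^-7 + t^-6 - 2t^-5 + 2t^-4 + t^-2
note: comparing 2 Jones polynomials yields 2 groups


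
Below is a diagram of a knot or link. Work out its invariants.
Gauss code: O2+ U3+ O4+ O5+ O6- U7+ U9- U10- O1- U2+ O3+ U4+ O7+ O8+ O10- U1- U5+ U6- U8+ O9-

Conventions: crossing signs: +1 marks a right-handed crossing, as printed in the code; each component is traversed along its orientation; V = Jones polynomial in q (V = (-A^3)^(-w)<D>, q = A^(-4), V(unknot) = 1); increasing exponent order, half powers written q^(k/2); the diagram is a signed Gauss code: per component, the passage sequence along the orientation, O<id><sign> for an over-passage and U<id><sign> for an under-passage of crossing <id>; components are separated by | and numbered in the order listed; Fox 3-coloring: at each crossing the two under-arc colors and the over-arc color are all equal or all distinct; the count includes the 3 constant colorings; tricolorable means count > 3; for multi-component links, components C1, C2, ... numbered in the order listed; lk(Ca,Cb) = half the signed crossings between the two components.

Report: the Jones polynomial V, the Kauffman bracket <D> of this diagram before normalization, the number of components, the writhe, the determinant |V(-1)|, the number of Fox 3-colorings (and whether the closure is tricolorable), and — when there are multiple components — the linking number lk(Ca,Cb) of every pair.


Jones polynomial: V(q) = q^-1 - 1 + 2q - 2q^2 + 2q^3 - 2q^4 + q^5
<D> = A^-14 - 2A^-10 + 2A^-6 - 2A^-2 + 2A^2 - A^6 + A^10; writhe +2
components 1, writhe +2 (10 crossings)
3-colorings: 3 of 3^10, det 11 — not tricolorable
note: |V(-1)| = 11: so not tricolorable, since 3 does not divide 11


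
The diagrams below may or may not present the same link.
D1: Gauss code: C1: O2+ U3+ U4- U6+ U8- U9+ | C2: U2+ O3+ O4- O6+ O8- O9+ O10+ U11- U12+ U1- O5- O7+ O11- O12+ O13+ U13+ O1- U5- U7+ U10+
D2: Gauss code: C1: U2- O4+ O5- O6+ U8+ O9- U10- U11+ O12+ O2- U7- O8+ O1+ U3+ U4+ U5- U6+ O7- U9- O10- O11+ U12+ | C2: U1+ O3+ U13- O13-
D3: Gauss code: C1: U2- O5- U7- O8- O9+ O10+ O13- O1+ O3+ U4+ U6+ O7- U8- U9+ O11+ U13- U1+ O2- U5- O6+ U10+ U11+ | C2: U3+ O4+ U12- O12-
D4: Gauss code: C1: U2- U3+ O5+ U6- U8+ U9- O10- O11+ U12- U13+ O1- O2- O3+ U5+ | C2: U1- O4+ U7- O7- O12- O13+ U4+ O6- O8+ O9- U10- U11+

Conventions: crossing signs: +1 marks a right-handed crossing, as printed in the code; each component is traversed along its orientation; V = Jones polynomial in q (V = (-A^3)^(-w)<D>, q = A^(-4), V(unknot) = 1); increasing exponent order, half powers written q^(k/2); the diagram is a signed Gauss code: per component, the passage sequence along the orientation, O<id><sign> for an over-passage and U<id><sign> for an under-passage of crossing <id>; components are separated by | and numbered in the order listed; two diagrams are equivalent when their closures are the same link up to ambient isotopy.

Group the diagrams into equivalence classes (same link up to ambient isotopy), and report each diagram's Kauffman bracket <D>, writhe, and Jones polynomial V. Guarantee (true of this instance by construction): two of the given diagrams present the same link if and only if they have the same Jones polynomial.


equivalence classes: {D1} | {D2, D3} | {D4}
D1 (bracket A^-1 + A^7; 13 crossings at w = +3): V = -q^(1/2) - q^(5/2)
V(D2) = -q^(-3/2) + q^(-1/2) - 2q^(1/2) + 2q^(3/2) - 2q^(5/2) + q^(7/2) - q^(9/2)  (w +1, c 13, <D> = A^-15 - A^-11 + 2A^-7 - 2A^-3 + 2A - A^5 + A^9)
D3 (bracket A^-15 - A^-11 + 2A^-7 - 2A^-3 + 2A - A^5 + A^9; 13 crossings at w = +1): V = -q^(-3/2) + q^(-1/2) - 2q^(1/2) + 2q^(3/2) - 2q^(5/2) + q^(7/2) - q^(9/2)
V(D4) = -q^(-5/2) - q^(-1/2)  (w -1, c 13, <D> = A^-1 + A^7)
key observation: comparing 4 Jones polynomials yields 3 groups


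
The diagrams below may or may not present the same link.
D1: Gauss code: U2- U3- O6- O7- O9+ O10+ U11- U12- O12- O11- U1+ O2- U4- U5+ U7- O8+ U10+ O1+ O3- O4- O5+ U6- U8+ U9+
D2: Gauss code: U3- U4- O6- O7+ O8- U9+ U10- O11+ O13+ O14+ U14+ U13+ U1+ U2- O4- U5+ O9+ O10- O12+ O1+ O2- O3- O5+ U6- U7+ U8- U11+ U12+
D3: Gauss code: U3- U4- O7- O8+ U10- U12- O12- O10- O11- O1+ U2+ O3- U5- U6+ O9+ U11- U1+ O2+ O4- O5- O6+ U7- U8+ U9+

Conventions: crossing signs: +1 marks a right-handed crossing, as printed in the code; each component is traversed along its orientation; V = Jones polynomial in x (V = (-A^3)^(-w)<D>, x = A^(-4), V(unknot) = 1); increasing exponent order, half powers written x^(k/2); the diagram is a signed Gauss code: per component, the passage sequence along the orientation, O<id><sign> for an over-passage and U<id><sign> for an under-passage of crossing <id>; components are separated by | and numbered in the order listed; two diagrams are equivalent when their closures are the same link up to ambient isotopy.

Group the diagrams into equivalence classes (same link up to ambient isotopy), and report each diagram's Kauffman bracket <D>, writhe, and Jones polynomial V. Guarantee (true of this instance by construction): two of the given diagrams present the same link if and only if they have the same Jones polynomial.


equivalence classes: {D1, D2, D3}
D1 (bracket A^-6; 12 crossings at w = -2): V = 1
V(D2) = 1  [14 crossings, <D> = A^6, w = +2]
D3 (bracket A^-6; 12 crossings at w = -2): V = 1
key observation: one V(x) for all 3 diagrams — one class (guaranteed)


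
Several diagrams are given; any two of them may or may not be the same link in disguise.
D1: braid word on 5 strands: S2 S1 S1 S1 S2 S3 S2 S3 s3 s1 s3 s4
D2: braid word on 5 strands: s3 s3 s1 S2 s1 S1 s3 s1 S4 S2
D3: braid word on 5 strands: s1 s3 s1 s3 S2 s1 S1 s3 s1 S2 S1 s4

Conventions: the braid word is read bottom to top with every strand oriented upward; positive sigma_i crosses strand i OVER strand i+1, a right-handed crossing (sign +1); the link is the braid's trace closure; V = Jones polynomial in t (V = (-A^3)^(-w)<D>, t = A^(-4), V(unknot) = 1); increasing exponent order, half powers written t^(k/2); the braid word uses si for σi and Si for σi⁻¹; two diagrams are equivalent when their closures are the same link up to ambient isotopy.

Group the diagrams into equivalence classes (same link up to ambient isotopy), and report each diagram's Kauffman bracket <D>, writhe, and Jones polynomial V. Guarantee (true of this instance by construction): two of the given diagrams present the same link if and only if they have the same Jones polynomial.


equivalence classes: {D1} | {D2, D3}
D1 (bracket A^-8 - A^-4 + 2 - A^4 + A^8 - A^12; 12 crossings at w = -4): V = -t^-6 + t^-5 - t^-4 + 2t^-3 - t^-2 + t^-1
V(D2) = t^-1 - 2 + 3t - 3t^2 + 4t^3 - 3t^4 + 2t^5 - t^6  [10 crossings, <D> = -A^-18 + 2A^-14 - 3A^-10 + 4A^-6 - 3A^-2 + 3A^2 - 2A^6 + A^10, w = +2]
V(D3) = t^-1 - 2 + 3t - 3t^2 + 4t^3 - 3t^4 + 2t^5 - t^6  (w +4, c 12, <D> = -A^-12 + 2A^-8 - 3A^-4 + 4 - 3A^4 + 3A^8 - 2A^12 + A^16)
observation: 2 classes among 3 diagrams; unequal V(t) rules out equality


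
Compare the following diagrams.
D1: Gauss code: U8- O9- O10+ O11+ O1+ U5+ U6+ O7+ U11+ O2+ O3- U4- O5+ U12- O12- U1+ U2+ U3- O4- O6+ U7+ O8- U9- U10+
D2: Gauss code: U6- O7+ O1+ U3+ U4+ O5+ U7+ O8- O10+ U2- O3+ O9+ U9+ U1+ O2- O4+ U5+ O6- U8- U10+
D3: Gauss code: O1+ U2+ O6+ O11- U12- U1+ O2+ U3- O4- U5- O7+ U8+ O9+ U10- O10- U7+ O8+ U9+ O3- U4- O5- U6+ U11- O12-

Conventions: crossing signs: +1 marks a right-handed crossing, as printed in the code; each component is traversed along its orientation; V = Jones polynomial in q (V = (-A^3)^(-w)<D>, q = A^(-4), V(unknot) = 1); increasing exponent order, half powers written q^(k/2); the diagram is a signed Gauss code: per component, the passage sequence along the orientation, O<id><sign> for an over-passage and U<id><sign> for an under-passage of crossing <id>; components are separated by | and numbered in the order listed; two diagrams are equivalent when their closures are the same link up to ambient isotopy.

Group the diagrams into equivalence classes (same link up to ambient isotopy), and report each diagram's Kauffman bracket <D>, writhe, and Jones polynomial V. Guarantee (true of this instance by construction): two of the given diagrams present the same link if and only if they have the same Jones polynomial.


grouping into links: {D1, D2} | {D3}
V(D1) = q - q^2 + 2q^3 - q^4 + q^5 - q^6  (w +2, c 12, <D> = -A^-18 + A^-14 - A^-10 + 2A^-6 - A^-2 + A^2)
V(D2) = q - q^2 + 2q^3 - q^4 + q^5 - q^6  (w +4, c 10, <D> = -A^-12 + A^-8 - A^-4 + 2 - A^4 + A^8)
V(D3) = -q^-3 + q^-2 - q^-1 + 3 - q + q^2 - q^3  [12 crossings, <D> = -A^-12 + A^-8 - A^-4 + 3 - A^4 + A^8 - A^12, w = 0]
why: comparing 3 Jones polynomials yields 2 groups


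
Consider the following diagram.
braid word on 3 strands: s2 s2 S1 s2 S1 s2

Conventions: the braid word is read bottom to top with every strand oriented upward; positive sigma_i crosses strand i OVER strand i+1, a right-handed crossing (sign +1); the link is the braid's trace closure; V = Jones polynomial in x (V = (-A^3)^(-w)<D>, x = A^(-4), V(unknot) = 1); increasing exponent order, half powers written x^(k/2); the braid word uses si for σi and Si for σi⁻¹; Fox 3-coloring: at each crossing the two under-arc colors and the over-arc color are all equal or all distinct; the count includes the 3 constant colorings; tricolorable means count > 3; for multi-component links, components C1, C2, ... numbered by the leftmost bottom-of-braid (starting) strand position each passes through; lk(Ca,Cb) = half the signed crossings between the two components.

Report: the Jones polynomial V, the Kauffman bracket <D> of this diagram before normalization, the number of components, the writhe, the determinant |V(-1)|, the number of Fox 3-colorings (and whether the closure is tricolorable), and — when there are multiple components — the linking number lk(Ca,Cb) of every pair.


V(x) = x^-1 - 1 + 2x - 2x^2 + 2x^3 - 2x^4 + x^5
bracket: A^-14 - 2A^-10 + 2A^-6 - 2A^-2 + 2A^2 - A^6 + A^10, w = +2
1 component, writhe +2, over 6 crossings
det 11, colorings 3 of 3^6 — not tricolorable
observation: w = +2 shifts under R1 moves; the (-A^3)^(-2) factor cancels that in V


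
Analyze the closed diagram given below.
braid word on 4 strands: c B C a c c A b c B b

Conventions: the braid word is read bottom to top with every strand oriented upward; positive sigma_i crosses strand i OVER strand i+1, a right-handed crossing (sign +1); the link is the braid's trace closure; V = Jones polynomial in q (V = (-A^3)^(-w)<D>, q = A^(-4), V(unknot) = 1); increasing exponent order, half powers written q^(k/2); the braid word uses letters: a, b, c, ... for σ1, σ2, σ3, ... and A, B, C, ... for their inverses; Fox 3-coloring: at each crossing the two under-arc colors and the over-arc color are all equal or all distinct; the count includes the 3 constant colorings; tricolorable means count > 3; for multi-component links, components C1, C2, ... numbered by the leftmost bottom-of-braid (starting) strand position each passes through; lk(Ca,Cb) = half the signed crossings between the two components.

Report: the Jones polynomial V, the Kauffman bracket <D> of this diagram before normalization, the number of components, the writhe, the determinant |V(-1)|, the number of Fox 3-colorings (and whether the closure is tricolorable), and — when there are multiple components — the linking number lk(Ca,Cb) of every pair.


V(q) = 1 + q + q^2 + q^3
bracket: -A^-3 - A - A^5 - A^9, w = +3
3 components, writhe +3, over 11 crossings
lk(C1,C2) = 0
linking number lk(C1,C3) = 0
lk(C2,C3): +1
det 0, colorings 9 of 3^12 — tricolorable
observation: w = +3 shifts under R1 moves; the (-A^3)^(-3) factor cancels that in V


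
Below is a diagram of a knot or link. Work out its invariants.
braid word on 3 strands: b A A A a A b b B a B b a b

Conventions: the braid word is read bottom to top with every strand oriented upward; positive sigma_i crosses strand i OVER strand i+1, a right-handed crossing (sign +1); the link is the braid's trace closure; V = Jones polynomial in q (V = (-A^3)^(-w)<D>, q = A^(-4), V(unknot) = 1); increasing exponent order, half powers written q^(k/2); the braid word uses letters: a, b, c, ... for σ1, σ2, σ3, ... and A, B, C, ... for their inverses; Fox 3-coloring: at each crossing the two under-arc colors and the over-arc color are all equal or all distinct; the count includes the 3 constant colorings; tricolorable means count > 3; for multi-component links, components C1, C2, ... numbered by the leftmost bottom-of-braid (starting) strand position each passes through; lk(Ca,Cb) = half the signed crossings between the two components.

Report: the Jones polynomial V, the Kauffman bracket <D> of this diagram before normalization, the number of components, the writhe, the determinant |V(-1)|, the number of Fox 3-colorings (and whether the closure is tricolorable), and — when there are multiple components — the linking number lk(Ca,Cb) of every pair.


Jones polynomial: V(q) = -q^-1 + 2 - q + 2q^2 - q^3 + q^4 - q^5
<D> = -A^-14 + A^-10 - A^-6 + 2A^-2 - A^2 + 2A^6 - A^10; writhe +2
components 1, writhe +2 (14 crossings)
3-colorings: 9 of 3^14, det 9 — tricolorable
note: the word shrinks to σ2 σ1⁻¹ σ1⁻¹ σ1⁻¹ σ2 σ1 σ1 σ2 after cancelling


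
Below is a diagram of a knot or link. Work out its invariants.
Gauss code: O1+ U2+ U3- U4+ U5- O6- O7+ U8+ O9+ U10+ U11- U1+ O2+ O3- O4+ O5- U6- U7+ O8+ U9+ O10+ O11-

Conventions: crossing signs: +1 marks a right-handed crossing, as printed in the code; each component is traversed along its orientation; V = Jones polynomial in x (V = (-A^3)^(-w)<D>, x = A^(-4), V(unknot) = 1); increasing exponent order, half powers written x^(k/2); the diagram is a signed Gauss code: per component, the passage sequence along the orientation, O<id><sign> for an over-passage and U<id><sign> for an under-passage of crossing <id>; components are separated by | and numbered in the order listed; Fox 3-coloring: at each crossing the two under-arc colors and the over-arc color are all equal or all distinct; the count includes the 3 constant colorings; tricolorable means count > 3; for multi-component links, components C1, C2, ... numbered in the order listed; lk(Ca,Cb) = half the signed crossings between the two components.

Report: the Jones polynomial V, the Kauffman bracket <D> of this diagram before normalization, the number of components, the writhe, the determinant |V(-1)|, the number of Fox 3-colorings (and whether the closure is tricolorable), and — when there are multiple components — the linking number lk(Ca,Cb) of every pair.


V = x + x^3 - x^4
<D> = A^-7 - A^-3 - A^5 (w = +3)
1 component over 11 crossings, w = +3
9 Fox colorings among 3^11, |V(-1)| = 3: tricolorable
why: w = +3 shifts under R1 moves; the (-A^3)^(-3) factor cancels that in V


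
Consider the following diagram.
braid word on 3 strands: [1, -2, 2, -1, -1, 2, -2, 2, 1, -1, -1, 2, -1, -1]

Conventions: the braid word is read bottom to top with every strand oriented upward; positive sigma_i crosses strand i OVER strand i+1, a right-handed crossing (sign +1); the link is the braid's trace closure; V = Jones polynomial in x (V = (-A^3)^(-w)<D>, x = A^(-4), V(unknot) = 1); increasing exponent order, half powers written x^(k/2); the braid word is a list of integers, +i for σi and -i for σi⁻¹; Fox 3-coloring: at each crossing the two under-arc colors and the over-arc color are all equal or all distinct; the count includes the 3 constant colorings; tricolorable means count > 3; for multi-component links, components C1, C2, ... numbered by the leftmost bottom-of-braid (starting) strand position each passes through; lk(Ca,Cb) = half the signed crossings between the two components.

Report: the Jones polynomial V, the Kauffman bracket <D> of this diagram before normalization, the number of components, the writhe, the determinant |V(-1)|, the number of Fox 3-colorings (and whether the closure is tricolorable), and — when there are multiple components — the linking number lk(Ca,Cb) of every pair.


V(x) = x^-5 - 2x^-4 + 2x^-3 - 2x^-2 + 2x^-1 - 1 + x
bracket: A^-10 - A^-6 + 2A^-2 - 2A^2 + 2A^6 - 2A^10 + A^14, w = -2
1 component, writhe -2, over 14 crossings
det 11, colorings 3 of 3^14 — not tricolorable
observation: free reduction leaves σ1⁻¹ σ2 σ1⁻¹ σ2 σ1⁻¹ σ1⁻¹ of the original 14 letters


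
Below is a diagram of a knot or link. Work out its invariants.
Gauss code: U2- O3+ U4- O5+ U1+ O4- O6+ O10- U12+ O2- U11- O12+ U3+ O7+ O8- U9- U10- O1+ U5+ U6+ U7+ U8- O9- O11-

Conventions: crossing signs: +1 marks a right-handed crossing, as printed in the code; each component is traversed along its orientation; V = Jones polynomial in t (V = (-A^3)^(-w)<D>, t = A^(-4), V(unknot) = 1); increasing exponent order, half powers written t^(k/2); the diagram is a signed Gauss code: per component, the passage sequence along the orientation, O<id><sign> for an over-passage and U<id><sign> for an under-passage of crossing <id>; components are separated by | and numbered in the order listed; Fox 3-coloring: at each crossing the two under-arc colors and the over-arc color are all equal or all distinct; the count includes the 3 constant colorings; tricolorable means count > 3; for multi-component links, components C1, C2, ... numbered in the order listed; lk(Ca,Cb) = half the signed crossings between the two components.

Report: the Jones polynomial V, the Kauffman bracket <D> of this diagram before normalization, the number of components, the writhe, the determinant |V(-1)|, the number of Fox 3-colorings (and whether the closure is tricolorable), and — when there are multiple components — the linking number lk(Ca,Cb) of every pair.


V = t^-2 - t^-1 + 2 - 2t + t^2 - t^3 + t^4
<D> = A^-16 - A^-12 + A^-8 - 2A^-4 + 2 - A^4 + A^8 (w = 0)
1 component over 12 crossings, w = 0
9 Fox colorings among 3^12, |V(-1)| = 9: tricolorable
why: det 9 = |V(-1)|; divisible by 3, so tricolorable


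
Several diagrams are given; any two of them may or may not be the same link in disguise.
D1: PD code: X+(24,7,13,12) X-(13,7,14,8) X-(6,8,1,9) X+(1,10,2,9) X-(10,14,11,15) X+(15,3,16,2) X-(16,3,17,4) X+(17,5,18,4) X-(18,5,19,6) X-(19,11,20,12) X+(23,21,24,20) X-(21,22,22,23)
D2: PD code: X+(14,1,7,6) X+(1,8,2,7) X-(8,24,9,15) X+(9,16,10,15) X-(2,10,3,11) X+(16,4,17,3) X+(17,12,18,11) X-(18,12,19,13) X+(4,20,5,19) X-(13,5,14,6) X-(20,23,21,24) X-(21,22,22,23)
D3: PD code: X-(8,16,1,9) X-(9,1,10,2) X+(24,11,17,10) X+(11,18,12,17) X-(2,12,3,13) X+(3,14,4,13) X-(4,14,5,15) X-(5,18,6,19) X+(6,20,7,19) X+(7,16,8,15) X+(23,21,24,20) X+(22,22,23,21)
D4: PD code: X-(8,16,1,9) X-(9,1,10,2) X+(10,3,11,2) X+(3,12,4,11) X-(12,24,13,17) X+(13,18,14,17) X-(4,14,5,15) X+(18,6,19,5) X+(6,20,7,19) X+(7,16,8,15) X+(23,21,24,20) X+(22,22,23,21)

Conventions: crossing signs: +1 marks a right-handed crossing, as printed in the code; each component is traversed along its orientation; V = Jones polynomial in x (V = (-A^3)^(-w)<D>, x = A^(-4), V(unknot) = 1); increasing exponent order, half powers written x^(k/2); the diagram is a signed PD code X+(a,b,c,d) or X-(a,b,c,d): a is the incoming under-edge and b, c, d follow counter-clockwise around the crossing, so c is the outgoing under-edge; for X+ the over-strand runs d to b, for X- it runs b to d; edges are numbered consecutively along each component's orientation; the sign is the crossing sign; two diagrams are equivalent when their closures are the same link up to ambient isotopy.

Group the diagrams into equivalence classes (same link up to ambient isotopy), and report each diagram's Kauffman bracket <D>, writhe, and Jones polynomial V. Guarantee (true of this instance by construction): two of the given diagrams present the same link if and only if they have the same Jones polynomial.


classes: {D1} | {D2, D4} | {D3}
V(D1) = x^-3 + x^-2 + x^-1 + 1  [12 crossings, <D> = A^-6 + A^-2 + A^2 + A^6, w = -2]
V(D2) = 1 + x + x^2 + x^3  [12 crossings, <D> = A^-12 + A^-8 + A^-4 + 1, w = 0]
V(D3) = x^-2 + 2 + x^2  [12 crossings, <D> = A^-2 + 2A^6 + A^14, w = +2]
D4 (bracket 1 + A^4 + A^8 + A^12; 12 crossings at w = +4): V = 1 + x + x^2 + x^3
insight: V(x) takes 3 values over 4 diagrams, fixing the grouping


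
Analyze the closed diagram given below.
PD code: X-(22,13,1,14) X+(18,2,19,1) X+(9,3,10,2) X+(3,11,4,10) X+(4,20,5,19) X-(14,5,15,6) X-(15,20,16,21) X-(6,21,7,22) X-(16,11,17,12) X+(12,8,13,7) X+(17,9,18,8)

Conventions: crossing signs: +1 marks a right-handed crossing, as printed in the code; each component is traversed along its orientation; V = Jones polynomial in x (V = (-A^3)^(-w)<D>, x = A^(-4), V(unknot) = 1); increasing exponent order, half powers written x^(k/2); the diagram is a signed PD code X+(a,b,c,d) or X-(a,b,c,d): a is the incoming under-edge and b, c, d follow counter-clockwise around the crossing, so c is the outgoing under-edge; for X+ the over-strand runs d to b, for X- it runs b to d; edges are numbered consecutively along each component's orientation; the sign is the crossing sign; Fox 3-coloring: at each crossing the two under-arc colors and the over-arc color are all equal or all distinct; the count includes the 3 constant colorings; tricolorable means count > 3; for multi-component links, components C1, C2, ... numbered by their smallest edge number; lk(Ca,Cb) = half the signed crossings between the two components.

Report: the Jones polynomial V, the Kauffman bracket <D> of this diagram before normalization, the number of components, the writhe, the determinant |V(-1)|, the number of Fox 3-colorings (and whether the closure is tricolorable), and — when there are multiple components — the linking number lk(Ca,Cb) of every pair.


V(x) = x + x^3 - x^4
bracket: A^-13 - A^-9 - A^-1, w = +1
1 component, writhe +1, over 11 crossings
det 3, colorings 9 of 3^11 — tricolorable
observation: w = +1 shifts under R1 moves; the (-A^3)^(-1) factor cancels that in V


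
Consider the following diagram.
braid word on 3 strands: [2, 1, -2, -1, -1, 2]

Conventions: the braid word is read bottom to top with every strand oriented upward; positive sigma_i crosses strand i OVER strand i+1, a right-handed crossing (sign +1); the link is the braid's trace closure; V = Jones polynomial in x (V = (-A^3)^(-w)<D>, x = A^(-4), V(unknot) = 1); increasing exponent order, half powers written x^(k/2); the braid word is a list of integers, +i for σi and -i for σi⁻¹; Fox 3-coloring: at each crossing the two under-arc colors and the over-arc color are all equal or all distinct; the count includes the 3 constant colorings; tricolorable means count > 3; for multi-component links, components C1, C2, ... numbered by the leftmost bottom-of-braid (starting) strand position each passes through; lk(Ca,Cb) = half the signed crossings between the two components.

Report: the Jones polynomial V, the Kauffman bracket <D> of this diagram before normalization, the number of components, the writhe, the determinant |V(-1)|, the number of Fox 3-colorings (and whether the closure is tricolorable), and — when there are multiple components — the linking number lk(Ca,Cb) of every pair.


Jones polynomial: V(x) = x^-2 - x^-1 + 1 - x + x^2
<D> = A^-8 - A^-4 + 1 - A^4 + A^8; writhe 0
components 1, writhe 0 (6 crossings)
3-colorings: 3 of 3^6, det 5 — not tricolorable
note: w = 0 (over 6 crossings) is diagram-only; (-A^3)^(0) removes it from V


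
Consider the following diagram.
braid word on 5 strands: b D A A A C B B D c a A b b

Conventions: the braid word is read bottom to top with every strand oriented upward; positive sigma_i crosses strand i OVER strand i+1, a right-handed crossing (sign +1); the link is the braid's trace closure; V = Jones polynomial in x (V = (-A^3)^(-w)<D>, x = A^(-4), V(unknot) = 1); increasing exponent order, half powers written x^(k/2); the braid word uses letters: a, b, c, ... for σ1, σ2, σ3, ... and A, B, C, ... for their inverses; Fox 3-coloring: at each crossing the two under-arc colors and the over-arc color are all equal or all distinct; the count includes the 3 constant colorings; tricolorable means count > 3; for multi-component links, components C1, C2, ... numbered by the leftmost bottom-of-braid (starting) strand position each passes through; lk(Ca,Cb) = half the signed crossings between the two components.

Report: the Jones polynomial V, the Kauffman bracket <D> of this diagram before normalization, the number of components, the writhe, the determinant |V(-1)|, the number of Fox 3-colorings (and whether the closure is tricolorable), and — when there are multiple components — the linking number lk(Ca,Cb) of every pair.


V = x^-7 - 3x^-6 + 4x^-5 - 6x^-4 + 7x^-3 - 6x^-2 + 6x^-1 - 3 + 2x - x^2
<D> = -A^-20 + 2A^-16 - 3A^-12 + 6A^-8 - 6A^-4 + 7 - 6A^4 + 4A^8 - 3A^12 + A^16 (w = -4)
1 component over 14 crossings, w = -4
9 Fox colorings among 3^14, |V(-1)| = 39: tricolorable
why: V spans 9 powers of x: at least 9 crossings in any diagram


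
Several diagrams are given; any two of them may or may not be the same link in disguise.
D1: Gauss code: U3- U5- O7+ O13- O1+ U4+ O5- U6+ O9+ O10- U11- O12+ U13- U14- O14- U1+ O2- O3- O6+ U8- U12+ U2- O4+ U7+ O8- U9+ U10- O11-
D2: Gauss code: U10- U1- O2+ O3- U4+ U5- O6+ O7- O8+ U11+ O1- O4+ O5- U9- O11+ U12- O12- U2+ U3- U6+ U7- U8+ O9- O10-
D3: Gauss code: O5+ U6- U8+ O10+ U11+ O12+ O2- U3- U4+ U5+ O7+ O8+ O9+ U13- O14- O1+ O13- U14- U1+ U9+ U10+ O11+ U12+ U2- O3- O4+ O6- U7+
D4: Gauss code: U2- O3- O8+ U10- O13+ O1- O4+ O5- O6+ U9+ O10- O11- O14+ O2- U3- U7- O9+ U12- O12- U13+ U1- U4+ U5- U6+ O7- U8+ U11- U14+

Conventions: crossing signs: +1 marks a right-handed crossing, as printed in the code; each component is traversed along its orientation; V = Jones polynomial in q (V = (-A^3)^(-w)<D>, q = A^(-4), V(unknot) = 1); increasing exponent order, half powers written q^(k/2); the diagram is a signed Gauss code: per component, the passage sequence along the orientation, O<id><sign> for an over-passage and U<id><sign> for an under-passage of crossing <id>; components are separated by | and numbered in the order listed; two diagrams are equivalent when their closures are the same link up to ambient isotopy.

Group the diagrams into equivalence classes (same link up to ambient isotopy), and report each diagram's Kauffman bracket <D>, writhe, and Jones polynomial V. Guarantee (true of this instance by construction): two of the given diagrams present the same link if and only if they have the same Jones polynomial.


grouping into links: {D1, D4} | {D2} | {D3}
V(D1) = q^-4 - q^-3 + q^-2 - 2q^-1 + 2 - q + q^2  (w -2, c 14, <D> = A^-14 - A^-10 + 2A^-6 - 2A^-2 + A^2 - A^6 + A^10)
V(D2) = q^-2 - q^-1 + 1 - q + q^2  (w -2, c 12, <D> = A^-14 - A^-10 + A^-6 - A^-2 + A^2)
V(D3) = q - q^2 + 2q^3 - q^4 + q^5 - q^6  (w +4, c 14, <D> = -A^-12 + A^-8 - A^-4 + 2 - A^4 + A^8)
V(D4) = q^-4 - q^-3 + q^-2 - 2q^-1 + 2 - q + q^2  [14 crossings, <D> = A^-14 - A^-10 + 2A^-6 - 2A^-2 + A^2 - A^6 + A^10, w = -2]
why: comparing 4 Jones polynomials yields 3 groups


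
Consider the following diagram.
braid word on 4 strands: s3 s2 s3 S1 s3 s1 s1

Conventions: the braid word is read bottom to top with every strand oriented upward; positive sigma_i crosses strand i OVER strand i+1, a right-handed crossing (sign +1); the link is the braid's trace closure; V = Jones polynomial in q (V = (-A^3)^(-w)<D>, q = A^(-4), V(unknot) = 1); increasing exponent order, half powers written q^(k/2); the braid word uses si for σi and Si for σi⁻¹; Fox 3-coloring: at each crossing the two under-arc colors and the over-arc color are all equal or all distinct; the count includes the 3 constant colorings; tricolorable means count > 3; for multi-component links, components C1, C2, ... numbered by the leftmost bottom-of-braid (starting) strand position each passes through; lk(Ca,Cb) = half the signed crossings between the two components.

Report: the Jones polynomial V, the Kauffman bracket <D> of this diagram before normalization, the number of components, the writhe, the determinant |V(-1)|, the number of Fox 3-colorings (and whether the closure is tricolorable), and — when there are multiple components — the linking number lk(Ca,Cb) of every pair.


Jones polynomial: V(q) = q + q^3 - q^4
<D> = A^-1 - A^3 - A^11; writhe +5
components 1, writhe +5 (7 crossings)
3-colorings: 9 of 3^7, det 3 — tricolorable
note: w = +5 (over 7 crossings) is diagram-only; (-A^3)^(-5) removes it from V


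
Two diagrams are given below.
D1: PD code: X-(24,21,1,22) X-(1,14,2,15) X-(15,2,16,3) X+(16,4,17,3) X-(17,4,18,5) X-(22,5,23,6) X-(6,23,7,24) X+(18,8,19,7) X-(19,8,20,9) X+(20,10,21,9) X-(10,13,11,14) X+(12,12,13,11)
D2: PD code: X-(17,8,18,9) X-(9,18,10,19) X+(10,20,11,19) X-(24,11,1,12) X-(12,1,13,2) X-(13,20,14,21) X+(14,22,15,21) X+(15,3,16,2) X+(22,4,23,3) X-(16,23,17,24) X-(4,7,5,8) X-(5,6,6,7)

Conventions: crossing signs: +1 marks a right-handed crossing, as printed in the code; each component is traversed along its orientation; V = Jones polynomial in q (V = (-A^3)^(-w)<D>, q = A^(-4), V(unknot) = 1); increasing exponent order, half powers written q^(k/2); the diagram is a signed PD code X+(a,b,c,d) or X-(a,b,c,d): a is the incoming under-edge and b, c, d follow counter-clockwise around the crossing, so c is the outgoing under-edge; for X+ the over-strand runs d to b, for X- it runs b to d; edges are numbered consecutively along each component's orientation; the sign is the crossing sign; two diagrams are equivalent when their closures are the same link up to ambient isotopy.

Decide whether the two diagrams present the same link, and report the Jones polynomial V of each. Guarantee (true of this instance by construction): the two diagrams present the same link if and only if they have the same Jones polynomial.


equivalent: no
D1 (bracket A^-8 - A^-4 + 2 - A^4 + A^8 - A^12; 12 crossings at w = -4): V = -q^-6 + q^-5 - q^-4 + 2q^-3 - q^-2 + q^-1
V(D2) = 1  (w -4, c 12, <D> = A^-12)
key observation: comparing 2 Jones polynomials yields 2 groups
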